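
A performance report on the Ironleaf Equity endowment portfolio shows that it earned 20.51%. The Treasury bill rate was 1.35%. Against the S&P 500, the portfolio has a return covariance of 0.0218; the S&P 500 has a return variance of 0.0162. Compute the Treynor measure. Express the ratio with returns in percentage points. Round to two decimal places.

β = Cov / Var = 0.0218 / 0.0162 = 1.3457
Treynor = (Rp − Rf) / β = (20.51% − 1.35%) / 1.3457 = 19.16 / 1.3457 = 14.2379

14.24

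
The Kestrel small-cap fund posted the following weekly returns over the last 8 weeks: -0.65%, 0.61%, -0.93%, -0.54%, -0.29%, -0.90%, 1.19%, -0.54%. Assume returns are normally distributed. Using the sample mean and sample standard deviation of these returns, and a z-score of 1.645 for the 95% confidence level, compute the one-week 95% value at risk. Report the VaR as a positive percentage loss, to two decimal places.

1.50

Mean return r̄ = -2.050 / 8 = -0.2563%
Σ(r − r̄)² = 4.0276; sample σ = √(4.0276/7) = 0.7585%
VaR = −(r̄ − z·σ) = −(-0.2563 − 1.645 × 0.7585) = −(-1.5040) = 1.5040%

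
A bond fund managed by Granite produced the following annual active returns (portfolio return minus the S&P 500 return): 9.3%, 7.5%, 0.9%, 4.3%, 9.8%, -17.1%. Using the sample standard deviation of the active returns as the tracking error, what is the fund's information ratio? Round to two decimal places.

0.24

r̄ = (9.3 + 7.5 + 0.9 + 4.3 + 9.8 − 17.1) / 6 = 2.4500%
Sample σ = √[Σ(r − r̄)² / 5] = √[514.4750 / 5] = √102.8950 = 10.1437%
IR = r̄ / tracking error = 2.4500 / 10.1437 = 0.2415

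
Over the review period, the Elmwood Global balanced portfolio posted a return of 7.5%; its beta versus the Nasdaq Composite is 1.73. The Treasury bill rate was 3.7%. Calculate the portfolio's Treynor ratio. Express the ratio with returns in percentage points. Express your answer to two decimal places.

Treynor = (Rp − Rf) / β = (7.5% − 3.7%) / 1.73 = 3.80 / 1.73 = 2.1965

2.20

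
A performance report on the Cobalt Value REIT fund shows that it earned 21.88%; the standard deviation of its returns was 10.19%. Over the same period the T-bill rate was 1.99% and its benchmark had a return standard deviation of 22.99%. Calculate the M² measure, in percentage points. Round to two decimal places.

Sharpe = (Rp − Rf) / σp = (21.88% − 1.99%) / 10.19% = 1.9519
M² = Rf + Sharpe × σm = 1.99% + 1.9519 × 22.99% = 46.8642%

46.86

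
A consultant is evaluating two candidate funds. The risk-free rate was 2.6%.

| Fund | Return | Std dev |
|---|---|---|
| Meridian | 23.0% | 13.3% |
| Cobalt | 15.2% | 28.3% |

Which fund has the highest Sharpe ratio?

Meridian

Meridian: Sharpe ratio = (23.0% − 2.6%) / 13.3% = 1.534
Cobalt: Sharpe ratio = (15.2% − 2.6%) / 28.3% = 0.445
Highest: Meridian (1.534).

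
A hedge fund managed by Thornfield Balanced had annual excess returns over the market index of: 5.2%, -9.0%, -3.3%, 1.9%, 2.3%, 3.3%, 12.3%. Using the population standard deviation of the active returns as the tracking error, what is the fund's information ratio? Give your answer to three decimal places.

r̄ = (5.2 − 9 − 3.3 + 1.9 + 2.3 + 3.3 + 12.3) / 7 = 12.70 / 7 = 1.8143%
Σ(r − r̄)² = (5.2 − 1.8143)² + (-9 − 1.8143)² + … = 266.9686
population σ = √(266.9686 / 7) = √38.1384 = 6.1756%
IR = r̄ / tracking error = 1.8143 / 6.1756 = 0.2938

0.294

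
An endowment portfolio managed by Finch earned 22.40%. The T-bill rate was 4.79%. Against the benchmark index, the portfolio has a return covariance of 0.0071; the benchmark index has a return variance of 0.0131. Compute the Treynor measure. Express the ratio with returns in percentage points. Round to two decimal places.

32.49

β = Cov / Var = 0.0071 / 0.0131 = 0.5420
Treynor = (Rp − Rf) / β = (22.40% − 4.79%) / 0.5420 = 17.61 / 0.5420 = 32.4908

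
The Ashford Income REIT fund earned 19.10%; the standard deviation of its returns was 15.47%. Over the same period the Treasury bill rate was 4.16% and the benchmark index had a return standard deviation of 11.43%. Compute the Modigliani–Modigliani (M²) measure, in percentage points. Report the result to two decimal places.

Sharpe = (Rp − Rf) / σp = (19.10% − 4.16%) / 15.47% = 0.9657
M² = Rf + Sharpe × σm = 4.16% + 0.9657 × 11.43% = 15.1980%

15.20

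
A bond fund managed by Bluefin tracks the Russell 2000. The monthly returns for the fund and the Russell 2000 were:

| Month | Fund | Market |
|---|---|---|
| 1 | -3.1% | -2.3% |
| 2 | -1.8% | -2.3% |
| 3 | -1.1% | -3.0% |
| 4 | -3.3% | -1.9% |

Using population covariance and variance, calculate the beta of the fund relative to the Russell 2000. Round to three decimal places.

-1.988

r̄p = -2.3250%,  r̄m = -2.3750%
Cov = Σ(rp − r̄p)(rm − r̄m) / 4 = -0.3119
Var(rm) = Σ(rm − r̄m)² / 4 = 0.1569
β = Cov / Var = -0.3119 / 0.1569 = -1.9879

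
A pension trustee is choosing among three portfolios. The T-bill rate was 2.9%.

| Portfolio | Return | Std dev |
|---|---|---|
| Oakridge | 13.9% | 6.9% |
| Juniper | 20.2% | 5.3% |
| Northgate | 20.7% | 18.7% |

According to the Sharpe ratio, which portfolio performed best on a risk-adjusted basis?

Juniper

Oakridge: Sharpe ratio = (13.9% − 2.9%) / 6.9% = 1.594
Juniper: Sharpe ratio = (20.2% − 2.9%) / 5.3% = 3.264
Northgate: Sharpe ratio = (20.7% − 2.9%) / 18.7% = 0.952
Highest: Juniper (3.264).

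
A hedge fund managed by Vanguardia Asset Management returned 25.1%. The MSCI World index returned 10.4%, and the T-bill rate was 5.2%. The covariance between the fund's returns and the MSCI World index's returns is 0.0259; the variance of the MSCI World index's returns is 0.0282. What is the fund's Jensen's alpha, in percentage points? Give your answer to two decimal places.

15.12

β = Cov / Var = 0.0259 / 0.0282 = 0.9184
E[R] = Rf + β(Rm − Rf) = 5.2% + 0.9184 × (10.4% − 5.2%) = 9.9757%
α = Rp − E[R] = 25.1% − 9.9757% = 15.1243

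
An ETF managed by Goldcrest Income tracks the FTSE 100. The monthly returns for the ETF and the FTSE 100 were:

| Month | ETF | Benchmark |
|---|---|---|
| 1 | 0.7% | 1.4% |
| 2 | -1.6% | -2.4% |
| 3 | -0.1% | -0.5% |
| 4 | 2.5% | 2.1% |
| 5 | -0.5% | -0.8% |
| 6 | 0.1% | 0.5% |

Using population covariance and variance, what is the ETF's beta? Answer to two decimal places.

r̄p = 0.1833%,  r̄m = 0.0500%
Cov = Σ(rp − r̄p)(rm − r̄m) / 6 = 1.7525
Var(rm) = Σ(rm − r̄m)² / 6 = 2.2092
β = Cov / Var = 1.7525 / 2.2092 = 0.7933

0.79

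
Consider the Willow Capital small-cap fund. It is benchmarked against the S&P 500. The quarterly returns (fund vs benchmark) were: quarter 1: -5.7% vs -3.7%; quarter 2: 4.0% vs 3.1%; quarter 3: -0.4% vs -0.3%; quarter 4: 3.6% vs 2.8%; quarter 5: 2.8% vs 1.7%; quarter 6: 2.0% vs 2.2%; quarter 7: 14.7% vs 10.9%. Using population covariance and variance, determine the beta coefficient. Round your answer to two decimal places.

r̄p = 3.0000%,  r̄m = 2.3857%
Cov = Σ(rp − r̄p)(rm − r̄m) / 7 = 23.2829
Var(rm) = Σ(rm − r̄m)² / 7 = 16.8469
β = Cov / Var = 23.2829 / 16.8469 = 1.3820

1.38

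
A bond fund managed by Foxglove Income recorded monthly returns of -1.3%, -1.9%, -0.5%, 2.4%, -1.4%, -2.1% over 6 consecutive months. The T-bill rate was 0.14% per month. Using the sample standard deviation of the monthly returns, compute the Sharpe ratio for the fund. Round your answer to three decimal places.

Mean return μ = -4.80 / 6 = -0.8000%
Σ(r − μ)² = (-1.3 − (-0.8000))² + (-1.9 − (-0.8000))² + (-0.5 − (-0.8000))² + … = 13.8400
σ = √[13.8400 / 5] = 1.6637%
Sharpe = (μ − rf) / σ = (-0.8000 − 0.14) / 1.6637 = -0.9400 / 1.6637 = -0.5650

-0.565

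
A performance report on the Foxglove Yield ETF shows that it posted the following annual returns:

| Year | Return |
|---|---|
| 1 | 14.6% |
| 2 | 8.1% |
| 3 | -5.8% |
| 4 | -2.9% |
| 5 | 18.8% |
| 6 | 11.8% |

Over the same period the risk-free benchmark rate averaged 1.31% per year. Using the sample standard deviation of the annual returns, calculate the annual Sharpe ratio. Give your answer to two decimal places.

r̄ = (14.6 + 8.1 − 5.8 − 2.9 + 18.8 + 11.8) / 6 = 44.60 / 6 = 7.4333%
Sample std dev = √[481.9733 / 5] = 9.8181%
Sharpe = (r̄ − rf) / σ = (7.4333 − 1.31) / 9.8181 = 6.1233 / 9.8181 = 0.6237

0.62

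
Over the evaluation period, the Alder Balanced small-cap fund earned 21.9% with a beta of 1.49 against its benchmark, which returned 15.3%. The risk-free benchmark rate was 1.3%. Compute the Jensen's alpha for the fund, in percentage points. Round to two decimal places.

-0.26

CAPM expected return = Rf + β(Rm − Rf) = 1.3% + 1.49 × (15.3% − 1.3%) = 1.3 + 1.49 × 14.00 = 22.1600%
Jensen's α = Rp − E[R] = 21.9% − 22.1600% = -0.2600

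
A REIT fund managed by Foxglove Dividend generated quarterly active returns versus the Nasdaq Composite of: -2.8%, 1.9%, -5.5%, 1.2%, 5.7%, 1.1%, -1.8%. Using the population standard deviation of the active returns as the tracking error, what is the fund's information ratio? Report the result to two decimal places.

-0.01

μ = (-2.8 + 1.9 − 5.5 + 1.2 + 5.7 + 1.1 − 1.8) / 7 = -0.0286%
Σ(r − μ)² = (-2.8 − (-0.0286))² + (1.9 − (-0.0286))² + (-5.5 − (-0.0286))² + … = 80.0743
population σ = √(80.0743 / 7) = √11.4392 = 3.3822%
IR = μ / tracking error = -0.0286 / 3.3822 = -0.0085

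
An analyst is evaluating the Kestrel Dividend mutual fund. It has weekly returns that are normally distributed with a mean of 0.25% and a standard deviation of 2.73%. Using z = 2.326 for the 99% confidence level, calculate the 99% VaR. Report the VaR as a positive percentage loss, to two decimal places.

VaR (as % loss) = −(μ − z·σ) = −(0.25% − 2.326 × 2.73%) = −(-6.09998%) = 6.09998%

6.10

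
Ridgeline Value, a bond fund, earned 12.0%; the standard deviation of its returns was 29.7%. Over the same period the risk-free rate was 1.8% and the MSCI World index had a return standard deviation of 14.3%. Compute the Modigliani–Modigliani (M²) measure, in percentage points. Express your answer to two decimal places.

Sharpe = (Rp − Rf) / σp = (12.0% − 1.8%) / 29.7% = 0.3434
M² = Rf + Sharpe × σm = 1.8% + 0.3434 × 14.3% = 6.7106%

6.71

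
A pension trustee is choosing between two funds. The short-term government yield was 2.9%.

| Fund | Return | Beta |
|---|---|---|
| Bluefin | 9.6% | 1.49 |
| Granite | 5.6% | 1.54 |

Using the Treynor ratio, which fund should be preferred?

Bluefin

Bluefin: Treynor = (9.6% − 2.9%) / 1.49 = 4.497
Granite: Treynor = (5.6% − 2.9%) / 1.54 = 1.753
Highest: Bluefin (4.497).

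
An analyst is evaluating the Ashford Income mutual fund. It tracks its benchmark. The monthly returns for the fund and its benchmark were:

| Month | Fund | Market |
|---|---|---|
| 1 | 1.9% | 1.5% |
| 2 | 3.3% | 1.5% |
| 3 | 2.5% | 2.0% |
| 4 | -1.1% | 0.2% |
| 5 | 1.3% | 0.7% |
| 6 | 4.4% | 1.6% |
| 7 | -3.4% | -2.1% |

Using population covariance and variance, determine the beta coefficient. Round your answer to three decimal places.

r̄p = 1.2714%,  r̄m = 0.7714%
Cov = Σ(rp − r̄p)(rm − r̄m) / 7 = 2.9720
Var(rm) = Σ(rm − r̄m)² / 7 = 1.6906
β = Cov / Var = 2.9720 / 1.6906 = 1.7580

1.758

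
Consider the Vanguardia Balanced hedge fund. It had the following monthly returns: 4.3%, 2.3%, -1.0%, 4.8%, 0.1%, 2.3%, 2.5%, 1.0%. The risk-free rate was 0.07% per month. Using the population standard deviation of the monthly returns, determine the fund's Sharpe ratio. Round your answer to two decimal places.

r̄ = (4.3 + 2.3 − 1 + 4.8 + 0.1 + 2.3 + 2.5 + 1) / 8 = 16.30 / 8 = 2.0375%
Σ(r − r̄)² = (4.3 − 2.0375)² + (2.3 − 2.0375)² + (-1 − 2.0375)² + … = 27.1588
population σ = √(27.1588 / 8) = √3.3949 = 1.8425%
Sharpe = (r̄ − rf) / σ = (2.0375 − 0.07) / 1.8425 = 1.9675 / 1.8425 = 1.0678

1.07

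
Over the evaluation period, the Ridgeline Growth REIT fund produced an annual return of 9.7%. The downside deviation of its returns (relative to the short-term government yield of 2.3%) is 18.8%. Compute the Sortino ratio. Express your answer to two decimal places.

0.39

Sortino = (Rp − Rf) / σd = (9.7% − 2.3%) / 18.8% = 7.40% / 18.8% = 0.3936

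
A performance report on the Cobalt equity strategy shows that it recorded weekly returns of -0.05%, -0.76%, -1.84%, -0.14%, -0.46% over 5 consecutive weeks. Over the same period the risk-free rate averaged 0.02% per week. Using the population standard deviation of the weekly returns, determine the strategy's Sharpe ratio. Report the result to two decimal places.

μ = (-0.05 − 0.76 − 1.84 − 0.14 − 0.46) / 5 = -0.6500%
Σ(r − μ)² = 2.0844; population σ = √(2.0844/5) = 0.6457%
Sharpe = (μ − rf) / σ = (-0.6500 − 0.02) / 0.6457 = -0.6700 / 0.6457 = -1.0376

-1.04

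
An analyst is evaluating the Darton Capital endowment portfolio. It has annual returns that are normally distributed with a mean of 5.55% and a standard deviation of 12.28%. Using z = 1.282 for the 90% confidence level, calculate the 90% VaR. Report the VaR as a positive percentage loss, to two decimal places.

10.19

VaR (as % loss) = −(μ − z·σ) = −(5.55% − 1.282 × 12.28%) = −(-10.19296%) = 10.19296%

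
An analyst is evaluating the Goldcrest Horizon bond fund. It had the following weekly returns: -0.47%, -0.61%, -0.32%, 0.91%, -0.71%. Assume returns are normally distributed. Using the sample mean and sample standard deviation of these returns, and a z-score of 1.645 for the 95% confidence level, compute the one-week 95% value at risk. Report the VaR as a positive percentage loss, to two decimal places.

Mean return μ = -1.200 / 5 = -0.2400%
Σ(r − μ)² = (-0.47 − (-0.2400))² + (-0.61 − (-0.2400))² + (-0.32 − (-0.2400))² + … = 1.7396
sample σ = √(1.7396 / 4) = √0.4349 = 0.6595%
VaR = −(μ − z·σ) = −(-0.2400 − 1.645 × 0.6595) = −(-1.3249) = 1.3249%

1.32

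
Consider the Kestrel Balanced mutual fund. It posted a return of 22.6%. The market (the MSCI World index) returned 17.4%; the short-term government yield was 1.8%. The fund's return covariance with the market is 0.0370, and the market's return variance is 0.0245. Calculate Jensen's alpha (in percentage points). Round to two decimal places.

-2.76

β = Cov / Var = 0.0370 / 0.0245 = 1.5102
E[R] = Rf + β(Rm − Rf) = 1.8% + 1.5102 × (17.4% − 1.8%) = 25.3591%
α = Rp − E[R] = 22.6% − 25.3591% = -2.7591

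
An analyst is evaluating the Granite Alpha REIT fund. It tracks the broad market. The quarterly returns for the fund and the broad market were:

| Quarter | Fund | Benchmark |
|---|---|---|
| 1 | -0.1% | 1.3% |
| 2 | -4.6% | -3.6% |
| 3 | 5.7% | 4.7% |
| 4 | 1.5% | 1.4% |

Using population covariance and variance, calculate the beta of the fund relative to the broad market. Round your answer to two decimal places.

r̄p = 0.6250%,  r̄m = 0.9500%
Cov = Σ(rp − r̄p)(rm − r̄m) / 4 = 10.7363
Var(rm) = Σ(rm − r̄m)² / 4 = 8.7725
β = Cov / Var = 10.7363 / 8.7725 = 1.2239

1.22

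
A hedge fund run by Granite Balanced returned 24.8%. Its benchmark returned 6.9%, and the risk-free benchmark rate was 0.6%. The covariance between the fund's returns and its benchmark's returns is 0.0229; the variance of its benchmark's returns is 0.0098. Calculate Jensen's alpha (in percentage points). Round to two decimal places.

9.48

β = Cov / Var = 0.0229 / 0.0098 = 2.3367
E[R] = Rf + β(Rm − Rf) = 0.6% + 2.3367 × (6.9% − 0.6%) = 15.3212%
α = Rp − E[R] = 24.8% − 15.3212% = 9.4788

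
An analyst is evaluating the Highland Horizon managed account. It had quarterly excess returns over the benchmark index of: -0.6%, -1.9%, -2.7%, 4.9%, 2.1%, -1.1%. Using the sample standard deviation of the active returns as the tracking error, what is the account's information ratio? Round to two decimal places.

0.04

r̄ = (-0.6 − 1.9 − 2.7 + 4.9 + 2.1 − 1.1) / 6 = 0.1167%
Σ(r − r̄)² = (-0.6 − 0.1167)² + (-1.9 − 0.1167)² + (-2.7 − 0.1167)² + … = 40.8083
sample σ = √(40.8083 / 5) = √8.1617 = 2.8569%
IR = r̄ / tracking error = 0.1167 / 2.8569 = 0.0408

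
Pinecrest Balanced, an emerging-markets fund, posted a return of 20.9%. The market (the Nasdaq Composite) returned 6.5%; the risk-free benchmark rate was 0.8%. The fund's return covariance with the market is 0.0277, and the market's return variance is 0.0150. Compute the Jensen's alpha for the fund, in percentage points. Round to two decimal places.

9.57

β = Cov / Var = 0.0277 / 0.0150 = 1.8467
E[R] = Rf + β(Rm − Rf) = 0.8% + 1.8467 × (6.5% − 0.8%) = 11.3262%
α = Rp − E[R] = 20.9% − 11.3262% = 9.5738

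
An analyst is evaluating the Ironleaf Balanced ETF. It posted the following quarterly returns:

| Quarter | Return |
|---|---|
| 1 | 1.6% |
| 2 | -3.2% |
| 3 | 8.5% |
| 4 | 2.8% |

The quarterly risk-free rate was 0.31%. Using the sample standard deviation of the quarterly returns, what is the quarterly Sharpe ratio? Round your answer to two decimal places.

0.44

r̄ = (1.6 − 3.2 + 8.5 + 2.8) / 4 = 9.70 / 4 = 2.4250%
Σ(r − r̄)² = 69.3675; sample σ = √(69.3675/3) = 4.8086%
Sharpe = (r̄ − rf) / σ = (2.4250 − 0.31) / 4.8086 = 2.1150 / 4.8086 = 0.4398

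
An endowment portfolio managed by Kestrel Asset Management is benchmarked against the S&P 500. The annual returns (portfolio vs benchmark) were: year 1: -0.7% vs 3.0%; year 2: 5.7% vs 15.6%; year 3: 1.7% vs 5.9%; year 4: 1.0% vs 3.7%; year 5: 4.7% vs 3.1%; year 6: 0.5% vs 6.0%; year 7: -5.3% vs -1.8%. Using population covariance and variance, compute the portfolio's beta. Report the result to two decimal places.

0.53

r̄p = 1.0857%,  r̄m = 5.0714%
Cov = Σ(rp − r̄p)(rm − r̄m) / 7 = 12.7310
Var(rm) = Σ(rm − r̄m)² / 7 = 24.2392
β = Cov / Var = 12.7310 / 24.2392 = 0.5252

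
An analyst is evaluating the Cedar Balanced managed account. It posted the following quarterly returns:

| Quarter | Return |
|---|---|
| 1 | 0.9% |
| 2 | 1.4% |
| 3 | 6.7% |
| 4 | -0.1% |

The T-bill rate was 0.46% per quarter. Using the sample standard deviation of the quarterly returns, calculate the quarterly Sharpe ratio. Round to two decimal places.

r̄ = (0.9 + 1.4 + 6.7 − 0.1) / 4 = 8.90 / 4 = 2.2250%
Sample σ = √[Σ(r − r̄)² / 3] = √[27.8675 / 3] = √9.2892 = 3.0478%
Sharpe = (r̄ − rf) / σ = (2.2250 − 0.46) / 3.0478 = 1.7650 / 3.0478 = 0.5791

0.58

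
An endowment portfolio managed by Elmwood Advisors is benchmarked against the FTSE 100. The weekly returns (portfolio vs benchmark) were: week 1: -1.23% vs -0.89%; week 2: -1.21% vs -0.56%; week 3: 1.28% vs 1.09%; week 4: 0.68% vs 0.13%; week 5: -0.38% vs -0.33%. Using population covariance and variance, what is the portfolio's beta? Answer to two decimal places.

r̄p = -0.1720%,  r̄m = -0.1120%
Cov = Σ(rp − r̄p)(rm − r̄m) / 5 = 0.6570
Var(rm) = Σ(rm − r̄m)² / 5 = 0.4714
β = Cov / Var = 0.6570 / 0.4714 = 1.3937

1.39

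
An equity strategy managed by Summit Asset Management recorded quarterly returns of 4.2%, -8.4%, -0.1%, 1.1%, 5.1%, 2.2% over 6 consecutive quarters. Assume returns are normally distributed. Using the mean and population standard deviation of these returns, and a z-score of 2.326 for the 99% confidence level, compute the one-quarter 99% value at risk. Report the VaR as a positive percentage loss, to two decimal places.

r̄ = (4.2 − 8.4 − 0.1 + 1.1 + 5.1 + 2.2) / 6 = 4.10 / 6 = 0.6833%
Population std dev = √[117.4683 / 6] = 4.4247%
VaR = −(r̄ − z·σ) = −(0.6833 − 2.326 × 4.4247) = −(-9.6086) = 9.6086%

9.61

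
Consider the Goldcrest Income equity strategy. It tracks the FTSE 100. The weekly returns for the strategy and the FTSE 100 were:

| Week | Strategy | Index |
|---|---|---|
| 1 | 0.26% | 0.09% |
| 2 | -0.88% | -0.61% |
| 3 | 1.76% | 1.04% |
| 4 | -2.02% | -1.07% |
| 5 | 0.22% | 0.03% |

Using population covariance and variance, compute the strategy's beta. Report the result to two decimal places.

r̄p = -0.1320%,  r̄m = -0.1040%
Cov = Σ(rp − r̄p)(rm − r̄m) / 5 = 0.8980
Var(rm) = Σ(rm − r̄m)² / 5 = 0.5107
β = Cov / Var = 0.8980 / 0.5107 = 1.7584

1.76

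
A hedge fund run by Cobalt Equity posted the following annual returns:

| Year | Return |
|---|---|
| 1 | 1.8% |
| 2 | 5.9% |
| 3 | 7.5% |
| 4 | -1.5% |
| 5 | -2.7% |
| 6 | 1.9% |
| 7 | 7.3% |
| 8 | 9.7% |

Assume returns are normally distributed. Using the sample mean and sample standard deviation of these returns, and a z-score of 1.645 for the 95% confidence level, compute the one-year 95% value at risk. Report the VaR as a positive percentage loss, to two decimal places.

μ = (1.8 + 5.9 + 7.5 − 1.5 − 2.7 + 1.9 + 7.3 + 9.7) / 8 = 29.90 / 8 = 3.7375%
Sample σ = √[Σ(r − μ)² / 7] = √[143.0788 / 7] = √20.4398 = 4.5210%
VaR = −(μ − z·σ) = −(3.7375 − 1.645 × 4.5210) = −(-3.6995) = 3.6995%

3.70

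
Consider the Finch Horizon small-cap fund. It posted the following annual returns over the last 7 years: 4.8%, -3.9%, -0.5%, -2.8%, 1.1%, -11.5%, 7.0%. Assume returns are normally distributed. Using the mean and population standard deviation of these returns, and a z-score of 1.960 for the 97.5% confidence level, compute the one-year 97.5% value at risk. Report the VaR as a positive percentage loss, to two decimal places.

Mean return r̄ = -5.80 / 7 = -0.8286%
Population σ = √[Σ(r − r̄)² / 7] = √[223.9943 / 7] = √31.9992 = 5.6568%
VaR = −(r̄ − z·σ) = −(-0.8286 − 1.960 × 5.6568) = −(-11.9159) = 11.9159%

11.92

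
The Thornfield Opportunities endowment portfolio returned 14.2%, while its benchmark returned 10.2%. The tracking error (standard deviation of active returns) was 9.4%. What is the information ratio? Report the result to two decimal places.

IR = (Rp − Rb) / TE = (14.2% − 10.2%) / 9.4% = 4.00% / 9.4% = 0.4255

0.43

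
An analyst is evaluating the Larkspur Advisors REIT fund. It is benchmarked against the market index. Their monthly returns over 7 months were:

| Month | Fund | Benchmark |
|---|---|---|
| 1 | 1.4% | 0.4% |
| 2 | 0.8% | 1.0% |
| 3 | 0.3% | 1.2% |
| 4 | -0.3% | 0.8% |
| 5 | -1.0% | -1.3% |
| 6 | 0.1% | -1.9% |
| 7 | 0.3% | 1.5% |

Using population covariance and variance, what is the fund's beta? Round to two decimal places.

0.26

r̄p = 0.2286%,  r̄m = 0.2429%
Cov = Σ(rp − r̄p)(rm − r̄m) / 7 = 0.3788
Var(rm) = Σ(rm − r̄m)² / 7 = 1.4824
β = Cov / Var = 0.3788 / 1.4824 = 0.2555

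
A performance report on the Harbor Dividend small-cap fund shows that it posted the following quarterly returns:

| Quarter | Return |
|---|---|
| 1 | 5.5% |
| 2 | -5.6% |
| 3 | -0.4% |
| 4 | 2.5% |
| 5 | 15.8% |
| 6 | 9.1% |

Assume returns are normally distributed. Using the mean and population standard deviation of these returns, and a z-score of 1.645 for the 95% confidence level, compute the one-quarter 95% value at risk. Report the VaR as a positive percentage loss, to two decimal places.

6.75

r̄ = (5.5 − 5.6 − 0.4 + 2.5 + 15.8 + 9.1) / 6 = 4.4833%
Population σ = √[Σ(r − r̄)² / 6] = √[279.8683 / 6] = √46.6447 = 6.8297%
VaR = −(r̄ − z·σ) = −(4.4833 − 1.645 × 6.8297) = −(-6.7516) = 6.7516%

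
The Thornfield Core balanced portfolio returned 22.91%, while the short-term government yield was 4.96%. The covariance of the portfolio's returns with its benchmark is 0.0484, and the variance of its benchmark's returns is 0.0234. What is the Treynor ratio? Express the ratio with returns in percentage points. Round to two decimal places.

8.68

β = Cov / Var = 0.0484 / 0.0234 = 2.0684
Treynor = (Rp − Rf) / β = (22.91% − 4.96%) / 2.0684 = 17.95 / 2.0684 = 8.6782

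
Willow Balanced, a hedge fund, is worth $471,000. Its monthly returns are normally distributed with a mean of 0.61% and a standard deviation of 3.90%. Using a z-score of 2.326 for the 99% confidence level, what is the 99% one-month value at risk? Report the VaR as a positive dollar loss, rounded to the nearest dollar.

Return at the 99% tail: μ − z·σ = 0.61% − 2.326 × 3.90% = 0.61 − 9.0714 = -8.4614%
VaR = −(-8.4614%) × $471,000 = 8.4614% × $471,000 = $39,853

$39,853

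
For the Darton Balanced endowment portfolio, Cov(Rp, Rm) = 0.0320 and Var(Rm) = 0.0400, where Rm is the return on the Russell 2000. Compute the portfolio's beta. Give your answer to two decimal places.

β = Cov(Rp, Rm) / Var(Rm) = 0.0320 / 0.0400 = 0.8000

0.80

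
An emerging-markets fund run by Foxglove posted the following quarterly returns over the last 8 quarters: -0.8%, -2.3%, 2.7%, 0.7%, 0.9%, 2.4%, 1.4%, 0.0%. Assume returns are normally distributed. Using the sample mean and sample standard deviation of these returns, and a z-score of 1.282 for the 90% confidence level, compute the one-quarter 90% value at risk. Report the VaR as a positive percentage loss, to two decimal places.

μ = (-0.8 − 2.3 + 2.7 + 0.7 + 0.9 + 2.4 + 1.4 + 0) / 8 = 0.6250%
Sample std dev = √[19.1150 / 7] = 1.6525%
VaR = −(μ − z·σ) = −(0.6250 − 1.282 × 1.6525) = −(-1.4935) = 1.4935%

1.49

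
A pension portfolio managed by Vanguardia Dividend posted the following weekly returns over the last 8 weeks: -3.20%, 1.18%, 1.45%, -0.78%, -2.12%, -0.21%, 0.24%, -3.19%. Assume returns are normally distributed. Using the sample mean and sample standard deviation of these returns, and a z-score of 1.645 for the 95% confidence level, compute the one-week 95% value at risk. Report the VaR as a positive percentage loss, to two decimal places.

r̄ = (-3.2 + 1.18 + 1.45 − 0.78 − 2.12 − 0.21 + 0.24 − 3.19) / 8 = -0.8288%
Σ(r − r̄)² = (-3.2 − (-0.8288))² + (1.18 − (-0.8288))² + (1.45 − (-0.8288))² + … = 23.6209
sample σ = √(23.6209 / 7) = √3.3744 = 1.8370%
VaR = −(r̄ − z·σ) = −(-0.8288 − 1.645 × 1.8370) = −(-3.8507) = 3.8507%

3.85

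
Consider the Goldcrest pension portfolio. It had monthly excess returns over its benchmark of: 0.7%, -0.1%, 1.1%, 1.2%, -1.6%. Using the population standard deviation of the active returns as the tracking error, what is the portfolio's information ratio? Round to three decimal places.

0.251

r̄ = (0.7 − 0.1 + 1.1 + 1.2 − 1.6) / 5 = 0.2600%
Population σ = √[Σ(r − r̄)² / 5] = √[5.3720 / 5] = √1.0744 = 1.0365%
IR = r̄ / tracking error = 0.2600 / 1.0365 = 0.2508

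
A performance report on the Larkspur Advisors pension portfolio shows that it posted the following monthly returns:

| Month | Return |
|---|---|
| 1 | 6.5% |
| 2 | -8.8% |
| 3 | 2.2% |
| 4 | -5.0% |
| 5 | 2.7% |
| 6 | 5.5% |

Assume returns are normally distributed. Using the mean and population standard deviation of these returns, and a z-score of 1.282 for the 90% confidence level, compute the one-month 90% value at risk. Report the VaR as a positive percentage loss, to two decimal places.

Mean return r̄ = 3.10 / 6 = 0.5167%
Σ(r − r̄)² = 185.4683; population σ = √(185.4683/6) = 5.5598%
VaR = −(r̄ − z·σ) = −(0.5167 − 1.282 × 5.5598) = −(-6.6110) = 6.6110%

6.61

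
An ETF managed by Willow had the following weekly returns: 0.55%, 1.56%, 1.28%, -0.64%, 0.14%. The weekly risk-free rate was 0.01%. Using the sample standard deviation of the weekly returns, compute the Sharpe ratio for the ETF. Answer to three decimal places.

0.642

r̄ = (0.55 + 1.56 + 1.28 − 0.64 + 0.14) / 5 = 0.5780%
Σ(r − r̄)² = (0.55 − 0.5780)² + (1.56 − 0.5780)² + (1.28 − 0.5780)² + … = 3.1333
sample σ = √(3.1333 / 4) = √0.7833 = 0.8850%
Sharpe = (r̄ − rf) / σ = (0.5780 − 0.01) / 0.8850 = 0.5680 / 0.8850 = 0.6418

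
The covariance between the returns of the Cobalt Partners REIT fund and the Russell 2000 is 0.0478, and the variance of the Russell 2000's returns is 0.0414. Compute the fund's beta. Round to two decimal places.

β = Cov(Rp, Rm) / Var(Rm) = 0.0478 / 0.0414 = 1.1546

1.15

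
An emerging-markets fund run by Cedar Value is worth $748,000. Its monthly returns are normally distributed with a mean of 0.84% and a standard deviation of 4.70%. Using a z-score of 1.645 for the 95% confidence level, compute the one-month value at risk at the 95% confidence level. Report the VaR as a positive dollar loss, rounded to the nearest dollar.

Return at the 95% tail: μ − z·σ = 0.84% − 1.645 × 4.70% = 0.84 − 7.7315 = -6.8915%
VaR = −(-6.8915%) × $748,000 = 6.8915% × $748,000 = $51,548

$51,548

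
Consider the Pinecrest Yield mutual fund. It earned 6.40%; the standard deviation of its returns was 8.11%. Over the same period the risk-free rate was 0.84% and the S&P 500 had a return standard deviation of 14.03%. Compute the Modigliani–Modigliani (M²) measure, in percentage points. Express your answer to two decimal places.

10.46

Sharpe = (Rp − Rf) / σp = (6.40% − 0.84%) / 8.11% = 0.6856
M² = Rf + Sharpe × σm = 0.84% + 0.6856 × 14.03% = 10.4590%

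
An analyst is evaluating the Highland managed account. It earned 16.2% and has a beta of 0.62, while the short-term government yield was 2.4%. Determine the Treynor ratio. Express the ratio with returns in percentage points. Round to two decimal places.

22.26

Treynor = (Rp − Rf) / β = (16.2% − 2.4%) / 0.62 = 13.80 / 0.62 = 22.2581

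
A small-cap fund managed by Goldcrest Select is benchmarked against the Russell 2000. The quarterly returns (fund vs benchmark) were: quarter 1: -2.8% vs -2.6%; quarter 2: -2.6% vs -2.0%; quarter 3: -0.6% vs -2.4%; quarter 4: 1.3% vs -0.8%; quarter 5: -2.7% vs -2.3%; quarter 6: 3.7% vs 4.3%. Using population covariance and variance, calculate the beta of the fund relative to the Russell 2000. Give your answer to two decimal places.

0.89

r̄p = -0.6167%,  r̄m = -0.9667%
Cov = Σ(rp − r̄p)(rm − r̄m) / 6 = 5.2372
Var(rm) = Σ(rm − r̄m)² / 6 = 5.8889
β = Cov / Var = 5.2372 / 5.8889 = 0.8893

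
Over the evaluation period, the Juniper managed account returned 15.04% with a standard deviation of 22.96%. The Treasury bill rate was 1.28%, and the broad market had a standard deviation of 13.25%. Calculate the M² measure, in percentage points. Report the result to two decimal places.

Sharpe = (Rp − Rf) / σp = (15.04% − 1.28%) / 22.96% = 0.5993
M² = Rf + Sharpe × σm = 1.28% + 0.5993 × 13.25% = 9.2207%

9.22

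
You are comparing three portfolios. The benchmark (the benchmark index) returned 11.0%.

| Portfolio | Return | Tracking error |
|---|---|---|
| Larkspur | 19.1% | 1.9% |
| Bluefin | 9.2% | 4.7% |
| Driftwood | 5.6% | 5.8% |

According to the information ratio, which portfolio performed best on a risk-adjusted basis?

Larkspur

Larkspur: IR = (19.1% − 11.0%) / 1.9% = 4.263
Bluefin: IR = (9.2% − 11.0%) / 4.7% = -0.383
Driftwood: IR = (5.6% − 11.0%) / 5.8% = -0.931
Highest: Larkspur (4.263).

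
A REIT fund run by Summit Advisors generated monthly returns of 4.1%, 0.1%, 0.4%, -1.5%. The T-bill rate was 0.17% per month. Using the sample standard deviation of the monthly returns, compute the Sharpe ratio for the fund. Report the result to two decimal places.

r̄ = (4.1 + 0.1 + 0.4 − 1.5) / 4 = 3.10 / 4 = 0.7750%
Sample std dev = √[16.8275 / 3] = 2.3684%
Sharpe = (r̄ − rf) / σ = (0.7750 − 0.17) / 2.3684 = 0.6050 / 2.3684 = 0.2554

0.26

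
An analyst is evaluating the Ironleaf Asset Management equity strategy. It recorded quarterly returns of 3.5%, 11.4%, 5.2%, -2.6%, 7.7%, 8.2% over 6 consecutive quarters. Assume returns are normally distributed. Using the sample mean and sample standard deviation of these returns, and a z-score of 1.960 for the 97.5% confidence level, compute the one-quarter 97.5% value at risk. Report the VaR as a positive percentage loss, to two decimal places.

μ = (3.5 + 11.4 + 5.2 − 2.6 + 7.7 + 8.2) / 6 = 5.5667%
Σ(r − μ)² = (3.5 − 5.5667)² + (11.4 − 5.5667)² + (5.2 − 5.5667)² + … = 116.6133
sample σ = √(116.6133 / 5) = √23.3227 = 4.8294%
VaR = −(μ − z·σ) = −(5.5667 − 1.960 × 4.8294) = −(-3.8989) = 3.8989%

3.90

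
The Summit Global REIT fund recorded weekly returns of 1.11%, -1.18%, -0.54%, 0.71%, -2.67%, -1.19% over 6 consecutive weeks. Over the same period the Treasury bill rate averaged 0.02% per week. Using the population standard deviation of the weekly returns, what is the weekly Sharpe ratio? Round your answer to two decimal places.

-0.51

Mean return r̄ = -3.760 / 6 = -0.6267%
Σ(r − r̄)² = (1.11 − (-0.6267))² + (-1.18 − (-0.6267))² + … = 9.6089
σ = √[9.6089 / 6] = 1.2655%
Sharpe = (r̄ − rf) / σ = (-0.6267 − 0.02) / 1.2655 = -0.6467 / 1.2655 = -0.5110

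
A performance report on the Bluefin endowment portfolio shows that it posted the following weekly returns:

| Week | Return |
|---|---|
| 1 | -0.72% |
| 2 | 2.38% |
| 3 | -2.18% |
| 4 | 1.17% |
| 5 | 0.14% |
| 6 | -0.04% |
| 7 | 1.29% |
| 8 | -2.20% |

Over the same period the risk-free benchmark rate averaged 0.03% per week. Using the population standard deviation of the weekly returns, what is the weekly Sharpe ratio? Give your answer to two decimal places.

-0.03

r̄ = (-0.72 + 2.38 − 2.18 + 1.17 + 0.14 − 0.04 + 1.29 − 2.2) / 8 = -0.0200%
Σ(r − r̄)² = 18.8262; population σ = √(18.8262/8) = 1.5340%
Sharpe = (r̄ − rf) / σ = (-0.0200 − 0.03) / 1.5340 = -0.0500 / 1.5340 = -0.0326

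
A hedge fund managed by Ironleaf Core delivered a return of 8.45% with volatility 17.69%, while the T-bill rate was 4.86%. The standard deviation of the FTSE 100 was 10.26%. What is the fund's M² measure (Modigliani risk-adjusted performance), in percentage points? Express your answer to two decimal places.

6.94

Sharpe = (Rp − Rf) / σp = (8.45% − 4.86%) / 17.69% = 0.2029
M² = Rf + Sharpe × σm = 4.86% + 0.2029 × 10.26% = 6.9418%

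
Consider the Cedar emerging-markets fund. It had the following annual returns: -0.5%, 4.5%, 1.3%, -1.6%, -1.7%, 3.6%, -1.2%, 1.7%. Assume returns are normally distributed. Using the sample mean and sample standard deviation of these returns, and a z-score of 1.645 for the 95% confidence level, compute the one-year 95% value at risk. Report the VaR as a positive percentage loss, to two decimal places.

3.18

r̄ = (-0.5 + 4.5 + 1.3 − 1.6 − 1.7 + 3.6 − 1.2 + 1.7) / 8 = 0.7625%
Σ(r − r̄)² = (-0.5 − 0.7625)² + (4.5 − 0.7625)² + … = 40.2788
sample σ = √(40.2788 / 7) = √5.7541 = 2.3988%
VaR = −(r̄ − z·σ) = −(0.7625 − 1.645 × 2.3988) = −(-3.1835) = 3.1835%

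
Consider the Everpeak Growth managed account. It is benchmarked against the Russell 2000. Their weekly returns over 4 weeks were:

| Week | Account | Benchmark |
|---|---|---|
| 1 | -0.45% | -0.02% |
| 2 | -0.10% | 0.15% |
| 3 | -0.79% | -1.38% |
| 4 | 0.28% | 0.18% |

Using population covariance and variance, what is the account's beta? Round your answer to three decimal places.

r̄p = -0.2650%,  r̄m = -0.2675%
Cov = Σ(rp − r̄p)(rm − r̄m) / 4 = 0.2128
Var(rm) = Σ(rm − r̄m)² / 4 = 0.4184
β = Cov / Var = 0.2128 / 0.4184 = 0.5086

0.509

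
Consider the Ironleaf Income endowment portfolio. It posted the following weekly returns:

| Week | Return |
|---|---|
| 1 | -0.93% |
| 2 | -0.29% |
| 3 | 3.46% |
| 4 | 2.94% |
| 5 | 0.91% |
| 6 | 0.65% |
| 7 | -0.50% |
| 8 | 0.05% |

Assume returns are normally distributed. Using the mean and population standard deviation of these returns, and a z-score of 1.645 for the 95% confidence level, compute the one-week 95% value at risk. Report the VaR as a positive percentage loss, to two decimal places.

1.69

Mean return μ = 6.290 / 8 = 0.7863%
Σ(r − μ)² = (-0.93 − 0.7863)² + (-0.29 − 0.7863)² + … = 18.1218
population σ = √(18.1218 / 8) = √2.2652 = 1.5051%
VaR = −(μ − z·σ) = −(0.7863 − 1.645 × 1.5051) = −(-1.6896) = 1.6896%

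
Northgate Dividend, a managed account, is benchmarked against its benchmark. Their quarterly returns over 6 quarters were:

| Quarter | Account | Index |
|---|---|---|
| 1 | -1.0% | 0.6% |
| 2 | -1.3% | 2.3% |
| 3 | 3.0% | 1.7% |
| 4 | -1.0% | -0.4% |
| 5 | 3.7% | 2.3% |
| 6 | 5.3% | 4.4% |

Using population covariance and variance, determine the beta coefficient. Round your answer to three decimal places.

1.324

r̄p = 1.4500%,  r̄m = 1.8167%
Cov = Σ(rp − r̄p)(rm − r̄m) / 6 = 2.9892
Var(rm) = Σ(rm − r̄m)² / 6 = 2.2581
β = Cov / Var = 2.9892 / 2.2581 = 1.3238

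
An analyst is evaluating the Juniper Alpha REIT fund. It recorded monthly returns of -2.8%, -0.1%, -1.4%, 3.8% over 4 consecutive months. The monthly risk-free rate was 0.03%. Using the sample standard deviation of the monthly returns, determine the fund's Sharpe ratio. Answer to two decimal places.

Mean return r̄ = -0.50 / 4 = -0.1250%
Sample σ = √[Σ(r − r̄)² / 3] = √[24.1875 / 3] = √8.0625 = 2.8395%
Sharpe = (r̄ − rf) / σ = (-0.1250 − 0.03) / 2.8395 = -0.1550 / 2.8395 = -0.0546

-0.05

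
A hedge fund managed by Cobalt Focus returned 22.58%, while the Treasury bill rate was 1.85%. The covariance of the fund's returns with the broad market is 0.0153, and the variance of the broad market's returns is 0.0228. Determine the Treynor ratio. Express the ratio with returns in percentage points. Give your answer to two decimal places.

30.89

β = Cov / Var = 0.0153 / 0.0228 = 0.6711
Treynor = (Rp − Rf) / β = (22.58% − 1.85%) / 0.6711 = 20.73 / 0.6711 = 30.8896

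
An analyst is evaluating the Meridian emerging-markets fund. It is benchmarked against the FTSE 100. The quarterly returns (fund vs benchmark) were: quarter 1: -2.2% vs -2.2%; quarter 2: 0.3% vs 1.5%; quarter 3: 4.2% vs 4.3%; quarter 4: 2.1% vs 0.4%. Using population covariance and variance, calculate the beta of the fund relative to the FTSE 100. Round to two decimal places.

r̄p = 1.1000%,  r̄m = 1.0000%
Cov = Σ(rp − r̄p)(rm − r̄m) / 4 = 4.9475
Var(rm) = Σ(rm − r̄m)² / 4 = 5.4350
β = Cov / Var = 4.9475 / 5.4350 = 0.9103

0.91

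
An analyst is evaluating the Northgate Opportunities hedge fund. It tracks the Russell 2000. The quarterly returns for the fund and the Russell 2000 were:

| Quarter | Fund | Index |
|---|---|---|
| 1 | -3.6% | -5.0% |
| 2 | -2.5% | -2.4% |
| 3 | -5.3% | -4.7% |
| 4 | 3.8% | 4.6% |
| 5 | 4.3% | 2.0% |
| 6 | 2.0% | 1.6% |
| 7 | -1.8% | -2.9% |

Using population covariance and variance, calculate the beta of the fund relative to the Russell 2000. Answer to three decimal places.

0.976

r̄p = -0.4429%,  r̄m = -0.9714%
Cov = Σ(rp − r̄p)(rm − r̄m) / 7 = 11.4855
Var(rm) = Σ(rm − r̄m)² / 7 = 11.7678
β = Cov / Var = 11.4855 / 11.7678 = 0.9760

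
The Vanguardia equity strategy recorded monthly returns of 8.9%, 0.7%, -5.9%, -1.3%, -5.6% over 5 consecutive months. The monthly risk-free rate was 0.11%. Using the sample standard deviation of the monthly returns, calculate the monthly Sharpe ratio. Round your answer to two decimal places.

r̄ = (8.9 + 0.7 − 5.9 − 1.3 − 5.6) / 5 = -3.20 / 5 = -0.6400%
Sample std dev = √[145.5120 / 4] = 6.0314%
Sharpe = (r̄ − rf) / σ = (-0.6400 − 0.11) / 6.0314 = -0.7500 / 6.0314 = -0.1243

-0.12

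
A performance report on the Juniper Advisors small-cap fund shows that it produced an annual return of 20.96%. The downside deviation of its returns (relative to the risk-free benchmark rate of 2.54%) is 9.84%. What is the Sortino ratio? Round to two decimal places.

1.87

Sortino = (Rp − Rf) / σd = (20.96% − 2.54%) / 9.84% = 18.42% / 9.84% = 1.8720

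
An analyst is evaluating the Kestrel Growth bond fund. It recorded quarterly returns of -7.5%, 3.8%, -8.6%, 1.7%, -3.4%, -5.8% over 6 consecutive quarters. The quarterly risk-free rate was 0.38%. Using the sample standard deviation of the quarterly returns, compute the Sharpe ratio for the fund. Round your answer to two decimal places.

-0.73

r̄ = (-7.5 + 3.8 − 8.6 + 1.7 − 3.4 − 5.8) / 6 = -19.80 / 6 = -3.3000%
Σ(r − r̄)² = 127.4000; sample σ = √(127.4000/5) = 5.0478%
Sharpe = (r̄ − rf) / σ = (-3.3000 − 0.38) / 5.0478 = -3.6800 / 5.0478 = -0.7290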